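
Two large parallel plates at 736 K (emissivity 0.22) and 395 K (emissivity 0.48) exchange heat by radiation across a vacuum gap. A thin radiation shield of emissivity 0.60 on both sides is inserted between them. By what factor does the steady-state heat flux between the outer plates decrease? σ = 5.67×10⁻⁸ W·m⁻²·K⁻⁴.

factor ≈ 1.41

Without shield: q₀ = σΔ(T⁴)/(1/ε₁+1/ε₂−1) with denominator 5.629.
With shield the two gaps are in series; the resistances add: (1/ε₁+1/ε_s−1)+(1/ε_s+1/ε₂−1) = 5.212+2.750 = 7.962.
Heat-flux ratio q₀/q = 7.962/5.629.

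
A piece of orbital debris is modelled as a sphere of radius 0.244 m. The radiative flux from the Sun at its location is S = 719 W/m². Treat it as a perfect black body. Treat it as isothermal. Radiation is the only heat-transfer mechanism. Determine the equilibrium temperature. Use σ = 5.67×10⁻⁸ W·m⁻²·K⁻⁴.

T ≈ 237 K

At equilibrium, absorbed power = emitted power.
Absorbing cross-section = πr² = 0.1870 m²; emitting surface = 4πr² = 0.7482 m² (ratio 4).
S·A_cross = εσ·A_surf·T⁴  ⇒  T⁴ = S/(4σ).
T⁴ = 1.00·719/(4·5.67×10⁻⁸) = 3.170×10⁹ K⁴.
T = (3.170×10⁹)^(1/4).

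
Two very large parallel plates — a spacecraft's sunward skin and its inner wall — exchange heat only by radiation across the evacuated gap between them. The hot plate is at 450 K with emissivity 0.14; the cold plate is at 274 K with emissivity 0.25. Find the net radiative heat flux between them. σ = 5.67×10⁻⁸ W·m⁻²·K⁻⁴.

For two infinite grey parallel plates, q = σ(T₁⁴ − T₂⁴)/(1/ε₁ + 1/ε₂ − 1).
T₁⁴ − T₂⁴ = 4.101×10¹⁰ − 5.636×10⁹ = 3.537×10¹⁰ K⁴.
1/ε₁ + 1/ε₂ − 1 = 7.143 + 4.000 − 1 = 10.14.
q = 5.67×10⁻⁸ × 3.537×10¹⁰ / 10.14.

q ≈ 198 W/m²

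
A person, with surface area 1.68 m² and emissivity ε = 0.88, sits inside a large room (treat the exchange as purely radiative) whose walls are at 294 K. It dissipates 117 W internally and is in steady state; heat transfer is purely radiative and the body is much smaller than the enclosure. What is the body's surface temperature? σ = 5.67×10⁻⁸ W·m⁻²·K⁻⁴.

For a small grey body in a large enclosure, net radiated power = εσA(T⁴ − T_w⁴).
Steady state: P = εσA(T⁴ − T_w⁴) with A = 1.68 m².
T⁴ = P/(εσA) + T_w⁴ = 117/(0.88·5.67×10⁻⁸·1.680) + (294)⁴
    = 1.396×10⁹ + 7.471×10⁹ = 8.867×10⁹ K⁴.

T ≈ 307 K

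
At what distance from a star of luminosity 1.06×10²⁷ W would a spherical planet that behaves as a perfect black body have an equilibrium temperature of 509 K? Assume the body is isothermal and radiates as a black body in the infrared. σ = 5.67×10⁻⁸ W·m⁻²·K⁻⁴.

For an isothermal black-emitting sphere, (1−a)S·πr² = σ·4πr²·T⁴ ⇒ S = 4σT⁴/(1−a).
S = 4·5.67×10⁻⁸·(509)⁴/1.00 = 15220 W/m².
Flux falls as S = L/(4πd²), so d = √(L/(4πS)) = √(1.06×10²⁷/(4π·15220)).

d ≈ 7.44×10¹⁰ m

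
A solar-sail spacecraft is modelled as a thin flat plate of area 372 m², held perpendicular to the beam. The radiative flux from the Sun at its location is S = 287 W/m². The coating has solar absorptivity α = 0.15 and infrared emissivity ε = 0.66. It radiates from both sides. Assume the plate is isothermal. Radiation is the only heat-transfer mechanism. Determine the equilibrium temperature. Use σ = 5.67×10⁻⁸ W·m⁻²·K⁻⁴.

T ≈ 155 K

At equilibrium, absorbed power = emitted power.
Absorbing cross-section = A = 372.0 m²; emitting surface = 2A = 744.0 m² (ratio 2).
αS·A_cross = εσ·A_surf·T⁴  ⇒  T⁴ = αS/(ε·2σ).
T⁴ = 0.150·287/(0.66·2·5.67×10⁻⁸) = 5.752×10⁸ K⁴.
T = (5.752×10⁸)^(1/4).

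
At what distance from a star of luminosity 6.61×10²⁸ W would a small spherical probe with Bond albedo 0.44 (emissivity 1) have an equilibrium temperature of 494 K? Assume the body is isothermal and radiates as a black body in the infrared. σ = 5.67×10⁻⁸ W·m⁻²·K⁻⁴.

For an isothermal black-emitting sphere, (1−a)S·πr² = σ·4πr²·T⁴ ⇒ S = 4σT⁴/(1−a).
S = 4·5.67×10⁻⁸·(494)⁴/0.560 = 24120 W/m².
Flux falls as S = L/(4πd²), so d = √(L/(4πS)) = √(6.61×10²⁸/(4π·24120)).

d ≈ 4.67×10¹¹ m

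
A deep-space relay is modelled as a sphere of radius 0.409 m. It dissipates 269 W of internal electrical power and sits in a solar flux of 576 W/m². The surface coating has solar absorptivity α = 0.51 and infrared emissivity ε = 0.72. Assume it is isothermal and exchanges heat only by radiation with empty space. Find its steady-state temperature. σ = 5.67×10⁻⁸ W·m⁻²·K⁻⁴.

T ≈ 265 K

At steady state, absorbed solar power + internal power = radiated power.
Absorbed: α·S·A_cross = 0.51·576·0.5255 = 154.4 W (cross-section πr²).
Total input = 154.4 + 269 = 423.4 W.
Radiated: εσ·A_surf·T⁴ with A_surf = 4πr² = 2.102 m².
T⁴ = 423.4/(0.72·5.67×10⁻⁸·2.102) = 4.934×10⁹ K⁴.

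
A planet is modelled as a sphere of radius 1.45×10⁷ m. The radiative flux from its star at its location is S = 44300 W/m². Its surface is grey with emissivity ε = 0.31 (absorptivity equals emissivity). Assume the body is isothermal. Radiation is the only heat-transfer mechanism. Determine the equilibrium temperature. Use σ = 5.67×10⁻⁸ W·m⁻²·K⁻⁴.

T ≈ 665 K

At equilibrium, absorbed power = emitted power.
Absorbing cross-section = πr² = 6.605×10¹⁴ m²; emitting surface = 4πr² = 2.642×10¹⁵ m² (ratio 4).
εS·A_cross = εσ·A_surf·T⁴  ⇒  T⁴ = S/(4σ)   (ε cancels).
T⁴ = 44300/(4·5.67×10⁻⁸) = 1.953×10¹¹ K⁴.
T = (1.953×10¹¹)^(1/4).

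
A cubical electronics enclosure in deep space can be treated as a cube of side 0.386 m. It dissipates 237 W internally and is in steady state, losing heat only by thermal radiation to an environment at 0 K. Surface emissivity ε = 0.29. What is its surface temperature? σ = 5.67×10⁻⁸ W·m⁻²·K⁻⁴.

Steady state: internal power = radiated power, P = εσA T⁴.
Radiating area A = 6L² = 0.8940 m².
T⁴ = P/(εσA) = 237/(0.29·5.67×10⁻⁸·0.8940) = 1.612×10¹⁰ K⁴.
T = (1.612×10¹⁰)^(1/4).

T ≈ 356 K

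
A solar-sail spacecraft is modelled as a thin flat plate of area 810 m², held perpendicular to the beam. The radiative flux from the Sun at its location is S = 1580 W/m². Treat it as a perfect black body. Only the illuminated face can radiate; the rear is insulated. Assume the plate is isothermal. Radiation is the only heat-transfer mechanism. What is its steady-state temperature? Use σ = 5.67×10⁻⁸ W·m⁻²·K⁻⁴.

At equilibrium, absorbed power = emitted power.
Absorbing cross-section = A = 810.0 m²; emitting surface = A = 810.0 m² (ratio 1).
S·A_cross = εσ·A_surf·T⁴  ⇒  T⁴ = S/(1σ).
T⁴ = 1.00·1580/(1·5.67×10⁻⁸) = 2.787×10¹⁰ K⁴.
T = (2.787×10¹⁰)^(1/4).

T ≈ 409 K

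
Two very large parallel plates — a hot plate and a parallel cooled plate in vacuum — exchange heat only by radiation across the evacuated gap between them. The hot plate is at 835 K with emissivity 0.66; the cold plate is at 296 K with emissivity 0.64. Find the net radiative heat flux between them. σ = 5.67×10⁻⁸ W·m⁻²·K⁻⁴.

q ≈ 13100 W/m²

For two infinite grey parallel plates, q = σ(T₁⁴ − T₂⁴)/(1/ε₁ + 1/ε₂ − 1).
T₁⁴ − T₂⁴ = 4.861×10¹¹ − 7.677×10⁹ = 4.784×10¹¹ K⁴.
1/ε₁ + 1/ε₂ − 1 = 1.515 + 1.562 − 1 = 2.078.
q = 5.67×10⁻⁸ × 4.784×10¹¹ / 2.078.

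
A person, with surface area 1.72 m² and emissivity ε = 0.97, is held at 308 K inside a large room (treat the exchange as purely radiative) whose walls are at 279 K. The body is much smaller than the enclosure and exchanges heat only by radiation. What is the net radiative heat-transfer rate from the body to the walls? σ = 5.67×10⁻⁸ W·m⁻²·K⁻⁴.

P_net ≈ 278 W

For a small grey body in a large enclosure: P_net = εσA(T_body⁴ − T_wall⁴).
A = 1.72 m²; T_body⁴ − T_wall⁴ = 8.999×10⁹ − 6.059×10⁹ = 2.940×10⁹ K⁴.
|P_net| = 0.97·5.67×10⁻⁸·1.720·2.940×10⁹.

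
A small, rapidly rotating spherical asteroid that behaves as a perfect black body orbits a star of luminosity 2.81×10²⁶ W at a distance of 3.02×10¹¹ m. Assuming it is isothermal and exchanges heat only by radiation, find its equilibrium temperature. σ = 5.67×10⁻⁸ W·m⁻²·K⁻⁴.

First find the stellar flux at distance d: S = L/(4πd²) = 2.81×10²⁶/(4π·(3.02×10¹¹)²) = 245.2 W/m².
For an isothermal sphere, absorbed (1−a)S·πr² = emitted σ·4πr²·T⁴, so T⁴ = (1−a)S/(4σ).
T⁴ = 1.00·245.2/(4·5.67×10⁻⁸) = 1.081×10⁹ K⁴.

T ≈ 181 K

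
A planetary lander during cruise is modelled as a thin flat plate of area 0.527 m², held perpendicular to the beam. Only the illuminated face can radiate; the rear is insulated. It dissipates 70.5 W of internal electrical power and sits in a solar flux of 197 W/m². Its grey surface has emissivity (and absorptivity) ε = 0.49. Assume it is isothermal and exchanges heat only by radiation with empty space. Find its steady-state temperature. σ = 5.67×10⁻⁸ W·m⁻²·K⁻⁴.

T ≈ 302 K

At steady state, absorbed solar power + internal power = radiated power.
Absorbed: α·S·A_cross = 0.49·197·0.5270 = 50.87 W (cross-section A).
Total input = 50.87 + 70.5 = 121.4 W.
Radiated: εσ·A_surf·T⁴ with A_surf = A = 0.5270 m².
T⁴ = 121.4/(0.49·5.67×10⁻⁸·0.5270) = 8.289×10⁹ K⁴.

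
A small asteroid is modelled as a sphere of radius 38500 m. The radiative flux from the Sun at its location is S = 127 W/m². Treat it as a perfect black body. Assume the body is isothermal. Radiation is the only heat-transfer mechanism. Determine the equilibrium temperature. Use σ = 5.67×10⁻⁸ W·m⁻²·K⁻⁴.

At equilibrium, absorbed power = emitted power.
Absorbing cross-section = πr² = 4.657×10⁹ m²; emitting surface = 4πr² = 1.863×10¹⁰ m² (ratio 4).
S·A_cross = εσ·A_surf·T⁴  ⇒  T⁴ = S/(4σ).
T⁴ = 1.00·127/(4·5.67×10⁻⁸) = 5.600×10⁸ K⁴.
T = (5.600×10⁸)^(1/4).

T ≈ 154 K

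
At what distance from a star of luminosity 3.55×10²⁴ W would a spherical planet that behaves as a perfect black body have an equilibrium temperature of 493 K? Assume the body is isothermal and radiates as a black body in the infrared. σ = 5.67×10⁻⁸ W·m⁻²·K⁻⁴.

d ≈ 4.59×10⁹ m

For an isothermal black-emitting sphere, (1−a)S·πr² = σ·4πr²·T⁴ ⇒ S = 4σT⁴/(1−a).
S = 4·5.67×10⁻⁸·(493)⁴/1.00 = 13400 W/m².
Flux falls as S = L/(4πd²), so d = √(L/(4πS)) = √(3.55×10²⁴/(4π·13400)).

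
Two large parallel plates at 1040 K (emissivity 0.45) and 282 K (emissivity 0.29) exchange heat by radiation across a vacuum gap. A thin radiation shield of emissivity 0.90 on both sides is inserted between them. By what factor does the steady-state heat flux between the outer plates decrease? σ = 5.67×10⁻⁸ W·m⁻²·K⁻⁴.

factor ≈ 1.26

Without shield: q₀ = σΔ(T⁴)/(1/ε₁+1/ε₂−1) with denominator 4.670.
With shield the two gaps are in series; the resistances add: (1/ε₁+1/ε_s−1)+(1/ε_s+1/ε₂−1) = 2.333+3.559 = 5.893.
Heat-flux ratio q₀/q = 5.893/4.670.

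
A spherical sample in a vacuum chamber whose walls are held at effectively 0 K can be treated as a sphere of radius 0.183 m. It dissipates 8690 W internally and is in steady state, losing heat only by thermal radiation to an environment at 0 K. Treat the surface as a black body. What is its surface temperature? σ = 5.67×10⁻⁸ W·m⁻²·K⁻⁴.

Steady state: internal power = radiated power, P = εσA T⁴.
Radiating area A = 4πr² = 0.4208 m².
T⁴ = P/(εσA) = 8690/(1.0·5.67×10⁻⁸·0.4208) = 3.642×10¹¹ K⁴.
T = (3.642×10¹¹)^(1/4).

T ≈ 777 K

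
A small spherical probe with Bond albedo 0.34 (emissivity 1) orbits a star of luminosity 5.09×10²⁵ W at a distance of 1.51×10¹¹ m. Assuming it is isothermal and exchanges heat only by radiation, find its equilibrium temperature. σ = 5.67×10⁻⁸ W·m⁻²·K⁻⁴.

T ≈ 151 K

First find the stellar flux at distance d: S = L/(4πd²) = 5.09×10²⁵/(4π·(1.51×10¹¹)²) = 177.6 W/m².
For an isothermal sphere, absorbed (1−a)S·πr² = emitted σ·4πr²·T⁴, so T⁴ = (1−a)S/(4σ).
T⁴ = 0.660·177.6/(4·5.67×10⁻⁸) = 5.170×10⁸ K⁴.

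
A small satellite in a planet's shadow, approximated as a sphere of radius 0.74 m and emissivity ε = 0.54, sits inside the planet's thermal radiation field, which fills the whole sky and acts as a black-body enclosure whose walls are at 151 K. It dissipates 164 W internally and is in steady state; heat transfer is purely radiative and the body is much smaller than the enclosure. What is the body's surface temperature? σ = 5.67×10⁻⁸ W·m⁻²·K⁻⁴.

For a small grey body in a large enclosure, net radiated power = εσA(T⁴ − T_w⁴).
Steady state: P = εσA(T⁴ − T_w⁴) with A = 4πr² = 6.881 m².
T⁴ = P/(εσA) + T_w⁴ = 164/(0.54·5.67×10⁻⁸·6.881) + (151)⁴
    = 7.784×10⁸ + 5.199×10⁸ = 1.298×10⁹ K⁴.

T ≈ 190 K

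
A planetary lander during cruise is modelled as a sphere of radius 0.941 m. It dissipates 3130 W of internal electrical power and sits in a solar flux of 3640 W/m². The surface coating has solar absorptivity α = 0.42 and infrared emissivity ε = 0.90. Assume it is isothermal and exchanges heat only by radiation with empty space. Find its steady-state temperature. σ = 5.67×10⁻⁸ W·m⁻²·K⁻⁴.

T ≈ 338 K

At steady state, absorbed solar power + internal power = radiated power.
Absorbed: α·S·A_cross = 0.42·3640·2.782 = 4253 W (cross-section πr²).
Total input = 4253 + 3130 = 7383 W.
Radiated: εσ·A_surf·T⁴ with A_surf = 4πr² = 11.13 m².
T⁴ = 7383/(0.90·5.67×10⁻⁸·11.13) = 1.300×10¹⁰ K⁴.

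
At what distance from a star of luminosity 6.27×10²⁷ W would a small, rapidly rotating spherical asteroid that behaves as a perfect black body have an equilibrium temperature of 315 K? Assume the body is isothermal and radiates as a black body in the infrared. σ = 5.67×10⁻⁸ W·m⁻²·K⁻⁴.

d ≈ 4.73×10¹¹ m

For an isothermal black-emitting sphere, (1−a)S·πr² = σ·4πr²·T⁴ ⇒ S = 4σT⁴/(1−a).
S = 4·5.67×10⁻⁸·(315)⁴/1.00 = 2233 W/m².
Flux falls as S = L/(4πd²), so d = √(L/(4πS)) = √(6.27×10²⁷/(4π·2233)).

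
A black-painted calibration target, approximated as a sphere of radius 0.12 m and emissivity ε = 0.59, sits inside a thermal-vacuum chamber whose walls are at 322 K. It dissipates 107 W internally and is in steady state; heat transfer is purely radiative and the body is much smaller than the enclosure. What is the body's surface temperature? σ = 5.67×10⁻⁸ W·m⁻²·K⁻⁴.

T ≈ 411 K

For a small grey body in a large enclosure, net radiated power = εσA(T⁴ − T_w⁴).
Steady state: P = εσA(T⁴ − T_w⁴) with A = 4πr² = 0.1810 m².
T⁴ = P/(εσA) + T_w⁴ = 107/(0.59·5.67×10⁻⁸·0.1810) + (322)⁴
    = 1.768×10¹⁰ + 1.075×10¹⁰ = 2.843×10¹⁰ K⁴.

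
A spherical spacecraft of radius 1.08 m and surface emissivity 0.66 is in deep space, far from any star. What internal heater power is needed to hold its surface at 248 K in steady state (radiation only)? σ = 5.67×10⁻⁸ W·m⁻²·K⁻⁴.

P ≈ 2070 W

P = εσ·4πr²·T⁴.
4πr² = 14.66 m²; T⁴ = 3.783×10⁹ K⁴.
P = 0.66·5.67×10⁻⁸·14.66·3.783×10⁹.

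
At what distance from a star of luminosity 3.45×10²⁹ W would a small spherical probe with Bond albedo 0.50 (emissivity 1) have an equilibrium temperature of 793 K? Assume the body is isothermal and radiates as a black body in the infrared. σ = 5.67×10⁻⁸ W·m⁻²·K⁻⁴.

For an isothermal black-emitting sphere, (1−a)S·πr² = σ·4πr²·T⁴ ⇒ S = 4σT⁴/(1−a).
S = 4·5.67×10⁻⁸·(793)⁴/0.500 = 1.794×10⁵ W/m².
Flux falls as S = L/(4πd²), so d = √(L/(4πS)) = √(3.45×10²⁹/(4π·1.794×10⁵)).

d ≈ 3.91×10¹¹ m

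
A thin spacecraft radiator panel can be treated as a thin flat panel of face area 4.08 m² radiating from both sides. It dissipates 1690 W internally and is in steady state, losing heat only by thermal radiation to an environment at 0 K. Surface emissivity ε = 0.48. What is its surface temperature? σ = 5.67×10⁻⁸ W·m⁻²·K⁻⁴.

T ≈ 295 K

Steady state: internal power = radiated power, P = εσA T⁴.
Radiating area A = 2·4.08 = 8.160 m².
T⁴ = P/(εσA) = 1690/(0.48·5.67×10⁻⁸·8.160) = 7.610×10⁹ K⁴.
T = (7.610×10⁹)^(1/4).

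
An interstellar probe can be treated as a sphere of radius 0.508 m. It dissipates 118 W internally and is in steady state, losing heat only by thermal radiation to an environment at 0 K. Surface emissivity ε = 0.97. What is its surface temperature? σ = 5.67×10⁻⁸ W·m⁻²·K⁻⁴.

T ≈ 160 K

Steady state: internal power = radiated power, P = εσA T⁴.
Radiating area A = 4πr² = 3.243 m².
T⁴ = P/(εσA) = 118/(0.97·5.67×10⁻⁸·3.243) = 6.616×10⁸ K⁴.
T = (6.616×10⁸)^(1/4).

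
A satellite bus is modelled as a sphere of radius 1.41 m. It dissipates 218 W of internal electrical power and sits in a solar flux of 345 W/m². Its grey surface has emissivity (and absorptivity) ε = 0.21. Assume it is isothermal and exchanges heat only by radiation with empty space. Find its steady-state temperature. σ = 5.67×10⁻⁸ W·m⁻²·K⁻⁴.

T ≈ 218 K

At steady state, absorbed solar power + internal power = radiated power.
Absorbed: α·S·A_cross = 0.21·345·6.246 = 452.5 W (cross-section πr²).
Total input = 452.5 + 218 = 670.5 W.
Radiated: εσ·A_surf·T⁴ with A_surf = 4πr² = 24.98 m².
T⁴ = 670.5/(0.21·5.67×10⁻⁸·24.98) = 2.254×10⁹ K⁴.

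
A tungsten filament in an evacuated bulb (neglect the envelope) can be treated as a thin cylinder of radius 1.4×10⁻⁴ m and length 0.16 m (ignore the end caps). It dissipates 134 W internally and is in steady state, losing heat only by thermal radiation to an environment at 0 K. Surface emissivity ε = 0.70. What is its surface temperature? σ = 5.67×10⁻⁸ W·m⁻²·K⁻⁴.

T ≈ 2210 K

Steady state: internal power = radiated power, P = εσA T⁴.
Radiating area A = 2πrL = 1.407×10⁻⁴ m².
T⁴ = P/(εσA) = 134/(0.70·5.67×10⁻⁸·1.407×10⁻⁴) = 2.399×10¹³ K⁴.
T = (2.399×10¹³)^(1/4).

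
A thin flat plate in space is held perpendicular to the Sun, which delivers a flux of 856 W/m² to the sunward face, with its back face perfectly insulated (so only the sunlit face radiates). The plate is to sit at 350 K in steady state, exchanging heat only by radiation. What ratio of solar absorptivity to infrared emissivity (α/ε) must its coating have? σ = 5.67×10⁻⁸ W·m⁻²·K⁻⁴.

Balance: αS·A = εσ·1A·T⁴ ⇒ α/ε = σT⁴/S.
α/ε = 5.67×10⁻⁸·(350)⁴/856 = 5.67×10⁻⁸·1.501×10¹⁰/856.

α/ε ≈ 0.994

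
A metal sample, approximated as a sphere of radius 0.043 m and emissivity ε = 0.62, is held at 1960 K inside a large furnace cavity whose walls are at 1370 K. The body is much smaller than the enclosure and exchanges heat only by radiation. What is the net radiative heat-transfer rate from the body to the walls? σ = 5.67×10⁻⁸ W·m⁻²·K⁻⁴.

P_net ≈ 9180 W

For a small grey body in a large enclosure: P_net = εσA(T_body⁴ − T_wall⁴).
A = 4πr² = 0.02324 m²; T_body⁴ − T_wall⁴ = 1.476×10¹³ − 3.523×10¹² = 1.124×10¹³ K⁴.
|P_net| = 0.62·5.67×10⁻⁸·0.02324·1.124×10¹³.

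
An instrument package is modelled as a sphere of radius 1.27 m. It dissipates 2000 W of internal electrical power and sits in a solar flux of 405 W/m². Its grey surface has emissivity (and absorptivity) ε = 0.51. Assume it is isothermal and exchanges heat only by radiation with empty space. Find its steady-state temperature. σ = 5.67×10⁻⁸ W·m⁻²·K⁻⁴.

At steady state, absorbed solar power + internal power = radiated power.
Absorbed: α·S·A_cross = 0.51·405·5.067 = 1047 W (cross-section πr²).
Total input = 1047 + 2000 = 3047 W.
Radiated: εσ·A_surf·T⁴ with A_surf = 4πr² = 20.27 m².
T⁴ = 3047/(0.51·5.67×10⁻⁸·20.27) = 5.198×10⁹ K⁴.

T ≈ 269 K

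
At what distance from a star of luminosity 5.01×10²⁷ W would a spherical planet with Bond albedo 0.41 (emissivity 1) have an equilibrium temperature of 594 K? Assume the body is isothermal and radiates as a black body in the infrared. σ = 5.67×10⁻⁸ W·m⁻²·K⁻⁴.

d ≈ 9.13×10¹⁰ m

For an isothermal black-emitting sphere, (1−a)S·πr² = σ·4πr²·T⁴ ⇒ S = 4σT⁴/(1−a).
S = 4·5.67×10⁻⁸·(594)⁴/0.590 = 47860 W/m².
Flux falls as S = L/(4πd²), so d = √(L/(4πS)) = √(5.01×10²⁷/(4π·47860)).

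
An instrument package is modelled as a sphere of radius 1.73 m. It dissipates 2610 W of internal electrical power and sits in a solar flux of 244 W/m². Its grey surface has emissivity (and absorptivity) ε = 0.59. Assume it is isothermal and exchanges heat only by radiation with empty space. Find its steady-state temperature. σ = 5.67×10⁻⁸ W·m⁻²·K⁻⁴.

T ≈ 237 K

At steady state, absorbed solar power + internal power = radiated power.
Absorbed: α·S·A_cross = 0.59·244·9.402 = 1354 W (cross-section πr²).
Total input = 1354 + 2610 = 3964 W.
Radiated: εσ·A_surf·T⁴ with A_surf = 4πr² = 37.61 m².
T⁴ = 3964/(0.59·5.67×10⁻⁸·37.61) = 3.150×10⁹ K⁴.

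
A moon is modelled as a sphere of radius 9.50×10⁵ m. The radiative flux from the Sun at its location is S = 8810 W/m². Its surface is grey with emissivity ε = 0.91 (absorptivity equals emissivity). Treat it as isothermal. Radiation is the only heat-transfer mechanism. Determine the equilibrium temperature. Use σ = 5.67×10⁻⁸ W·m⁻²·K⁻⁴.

At equilibrium, absorbed power = emitted power.
Absorbing cross-section = πr² = 2.835×10¹² m²; emitting surface = 4πr² = 1.134×10¹³ m² (ratio 4).
εS·A_cross = εσ·A_surf·T⁴  ⇒  T⁴ = S/(4σ)   (ε cancels).
T⁴ = 8810/(4·5.67×10⁻⁸) = 3.884×10¹⁰ K⁴.
T = (3.884×10¹⁰)^(1/4).

T ≈ 444 K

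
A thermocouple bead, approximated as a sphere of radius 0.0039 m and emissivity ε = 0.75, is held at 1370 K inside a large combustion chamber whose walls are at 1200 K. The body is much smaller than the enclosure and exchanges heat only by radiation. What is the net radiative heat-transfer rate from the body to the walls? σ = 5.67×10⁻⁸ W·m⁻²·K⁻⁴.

For a small grey body in a large enclosure: P_net = εσA(T_body⁴ − T_wall⁴).
A = 4πr² = 1.911×10⁻⁴ m²; T_body⁴ − T_wall⁴ = 3.523×10¹² − 2.074×10¹² = 1.449×10¹² K⁴.
|P_net| = 0.75·5.67×10⁻⁸·1.911×10⁻⁴·1.449×10¹².

P_net ≈ 11.8 W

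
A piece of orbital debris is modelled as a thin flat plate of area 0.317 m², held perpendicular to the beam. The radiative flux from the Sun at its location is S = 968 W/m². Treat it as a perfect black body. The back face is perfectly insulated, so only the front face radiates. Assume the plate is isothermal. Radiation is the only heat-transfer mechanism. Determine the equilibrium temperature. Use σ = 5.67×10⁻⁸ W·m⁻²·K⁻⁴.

T ≈ 361 K

At equilibrium, absorbed power = emitted power.
Absorbing cross-section = A = 0.3170 m²; emitting surface = A = 0.3170 m² (ratio 1).
S·A_cross = εσ·A_surf·T⁴  ⇒  T⁴ = S/(1σ).
T⁴ = 1.00·968/(1·5.67×10⁻⁸) = 1.707×10¹⁰ K⁴.
T = (1.707×10¹⁰)^(1/4).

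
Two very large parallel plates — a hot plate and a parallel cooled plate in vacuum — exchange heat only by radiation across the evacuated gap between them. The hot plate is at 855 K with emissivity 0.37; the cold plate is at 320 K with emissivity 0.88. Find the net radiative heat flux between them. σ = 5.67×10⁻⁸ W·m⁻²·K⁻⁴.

q ≈ 10500 W/m²

For two infinite grey parallel plates, q = σ(T₁⁴ − T₂⁴)/(1/ε₁ + 1/ε₂ − 1).
T₁⁴ − T₂⁴ = 5.344×10¹¹ − 1.049×10¹⁰ = 5.239×10¹¹ K⁴.
1/ε₁ + 1/ε₂ − 1 = 2.703 + 1.136 − 1 = 2.839.
q = 5.67×10⁻⁸ × 5.239×10¹¹ / 2.839.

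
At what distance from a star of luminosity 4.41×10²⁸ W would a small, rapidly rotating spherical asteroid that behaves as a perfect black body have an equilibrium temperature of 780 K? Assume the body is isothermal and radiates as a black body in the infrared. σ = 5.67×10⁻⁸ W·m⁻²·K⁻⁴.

For an isothermal black-emitting sphere, (1−a)S·πr² = σ·4πr²·T⁴ ⇒ S = 4σT⁴/(1−a).
S = 4·5.67×10⁻⁸·(780)⁴/1.00 = 83950 W/m².
Flux falls as S = L/(4πd²), so d = √(L/(4πS)) = √(4.41×10²⁸/(4π·83950)).

d ≈ 2.04×10¹¹ m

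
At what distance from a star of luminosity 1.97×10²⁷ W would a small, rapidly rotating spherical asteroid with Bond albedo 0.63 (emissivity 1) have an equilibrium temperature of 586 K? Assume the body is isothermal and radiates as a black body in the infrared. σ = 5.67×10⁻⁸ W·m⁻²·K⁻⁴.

d ≈ 4.66×10¹⁰ m

For an isothermal black-emitting sphere, (1−a)S·πr² = σ·4πr²·T⁴ ⇒ S = 4σT⁴/(1−a).
S = 4·5.67×10⁻⁸·(586)⁴/0.370 = 72280 W/m².
Flux falls as S = L/(4πd²), so d = √(L/(4πS)) = √(1.97×10²⁷/(4π·72280)).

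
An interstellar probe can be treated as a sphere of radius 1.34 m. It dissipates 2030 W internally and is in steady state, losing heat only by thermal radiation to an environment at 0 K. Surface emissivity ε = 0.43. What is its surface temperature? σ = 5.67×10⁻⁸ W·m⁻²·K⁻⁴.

Steady state: internal power = radiated power, P = εσA T⁴.
Radiating area A = 4πr² = 22.56 m².
T⁴ = P/(εσA) = 2030/(0.43·5.67×10⁻⁸·22.56) = 3.690×10⁹ K⁴.
T = (3.690×10⁹)^(1/4).

T ≈ 246 K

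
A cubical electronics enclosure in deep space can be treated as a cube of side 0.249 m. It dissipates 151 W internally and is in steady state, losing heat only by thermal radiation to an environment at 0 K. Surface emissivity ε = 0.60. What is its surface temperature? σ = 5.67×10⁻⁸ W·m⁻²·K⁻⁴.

Steady state: internal power = radiated power, P = εσA T⁴.
Radiating area A = 6L² = 0.3720 m².
T⁴ = P/(εσA) = 151/(0.60·5.67×10⁻⁸·0.3720) = 1.193×10¹⁰ K⁴.
T = (1.193×10¹⁰)^(1/4).

T ≈ 331 K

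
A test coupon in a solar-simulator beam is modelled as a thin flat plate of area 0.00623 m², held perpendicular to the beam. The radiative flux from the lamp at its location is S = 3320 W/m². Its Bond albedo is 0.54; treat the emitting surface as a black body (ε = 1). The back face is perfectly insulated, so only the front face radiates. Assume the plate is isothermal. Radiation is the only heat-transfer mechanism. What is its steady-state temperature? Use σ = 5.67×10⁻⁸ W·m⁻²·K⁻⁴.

At equilibrium, absorbed power = emitted power.
Absorbing cross-section = A = 0.006230 m²; emitting surface = A = 0.006230 m² (ratio 1).
(1−a)S·A_cross = εσ·A_surf·T⁴  ⇒  T⁴ = (1−a)S/(1σ).
T⁴ = 0.460·3320/(1·5.67×10⁻⁸) = 2.693×10¹⁰ K⁴.
T = (2.693×10¹⁰)^(1/4).

T ≈ 405 K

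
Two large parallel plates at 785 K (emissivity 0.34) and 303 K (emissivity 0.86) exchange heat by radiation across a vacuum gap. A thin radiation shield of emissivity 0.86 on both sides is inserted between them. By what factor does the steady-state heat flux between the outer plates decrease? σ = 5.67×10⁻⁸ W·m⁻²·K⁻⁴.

factor ≈ 1.43

Without shield: q₀ = σΔ(T⁴)/(1/ε₁+1/ε₂−1) with denominator 3.104.
With shield the two gaps are in series; the resistances add: (1/ε₁+1/ε_s−1)+(1/ε_s+1/ε₂−1) = 3.104+1.326 = 4.430.
Heat-flux ratio q₀/q = 4.430/3.104.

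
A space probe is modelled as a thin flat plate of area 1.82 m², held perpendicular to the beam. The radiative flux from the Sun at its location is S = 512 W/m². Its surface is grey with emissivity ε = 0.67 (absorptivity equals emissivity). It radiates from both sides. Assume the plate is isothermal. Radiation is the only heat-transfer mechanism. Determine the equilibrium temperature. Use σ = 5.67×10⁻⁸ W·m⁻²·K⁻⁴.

T ≈ 259 K

At equilibrium, absorbed power = emitted power.
Absorbing cross-section = A = 1.820 m²; emitting surface = 2A = 3.640 m² (ratio 2).
εS·A_cross = εσ·A_surf·T⁴  ⇒  T⁴ = S/(2σ)   (ε cancels).
T⁴ = 512/(2·5.67×10⁻⁸) = 4.515×10⁹ K⁴.
T = (4.515×10⁹)^(1/4).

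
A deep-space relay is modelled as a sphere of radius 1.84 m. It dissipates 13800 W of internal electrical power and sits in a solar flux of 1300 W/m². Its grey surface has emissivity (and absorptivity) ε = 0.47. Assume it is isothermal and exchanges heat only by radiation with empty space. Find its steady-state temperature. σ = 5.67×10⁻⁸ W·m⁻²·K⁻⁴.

T ≈ 366 K

At steady state, absorbed solar power + internal power = radiated power.
Absorbed: α·S·A_cross = 0.47·1300·10.64 = 6499 W (cross-section πr²).
Total input = 6499 + 13800 = 20300 W.
Radiated: εσ·A_surf·T⁴ with A_surf = 4πr² = 42.54 m².
T⁴ = 20300/(0.47·5.67×10⁻⁸·42.54) = 1.790×10¹⁰ K⁴.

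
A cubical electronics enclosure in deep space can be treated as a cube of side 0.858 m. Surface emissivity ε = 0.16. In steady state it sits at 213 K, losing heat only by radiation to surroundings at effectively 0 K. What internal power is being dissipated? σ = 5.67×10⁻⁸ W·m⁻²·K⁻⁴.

P ≈ 82.5 W

Steady state: P = εσA T⁴.
A = 6L² = 4.417 m²; T⁴ = (213)⁴ = 2.058×10⁹ K⁴.
P = 0.16 × 5.67×10⁻⁸ × 4.417 × 2.058×10⁹.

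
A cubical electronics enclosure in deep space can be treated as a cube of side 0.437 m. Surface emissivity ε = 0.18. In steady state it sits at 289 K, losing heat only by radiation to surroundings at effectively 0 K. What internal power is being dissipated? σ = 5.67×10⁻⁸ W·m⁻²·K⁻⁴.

P ≈ 81.6 W

Steady state: P = εσA T⁴.
A = 6L² = 1.146 m²; T⁴ = (289)⁴ = 6.976×10⁹ K⁴.
P = 0.18 × 5.67×10⁻⁸ × 1.146 × 6.976×10⁹.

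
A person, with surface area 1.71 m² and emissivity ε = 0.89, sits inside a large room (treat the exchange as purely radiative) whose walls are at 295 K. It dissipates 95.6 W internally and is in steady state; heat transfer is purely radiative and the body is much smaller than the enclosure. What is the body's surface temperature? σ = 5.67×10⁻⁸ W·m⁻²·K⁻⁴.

For a small grey body in a large enclosure, net radiated power = εσA(T⁴ − T_w⁴).
Steady state: P = εσA(T⁴ − T_w⁴) with A = 1.71 m².
T⁴ = P/(εσA) + T_w⁴ = 95.6/(0.89·5.67×10⁻⁸·1.710) + (295)⁴
    = 1.108×10⁹ + 7.573×10⁹ = 8.681×10⁹ K⁴.

T ≈ 305 K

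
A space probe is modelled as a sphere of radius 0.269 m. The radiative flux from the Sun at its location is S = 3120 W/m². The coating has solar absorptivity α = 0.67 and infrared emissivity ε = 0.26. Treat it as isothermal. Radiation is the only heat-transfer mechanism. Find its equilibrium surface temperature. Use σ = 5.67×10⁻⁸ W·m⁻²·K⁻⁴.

At equilibrium, absorbed power = emitted power.
Absorbing cross-section = πr² = 0.2273 m²; emitting surface = 4πr² = 0.9093 m² (ratio 4).
αS·A_cross = εσ·A_surf·T⁴  ⇒  T⁴ = αS/(ε·4σ).
T⁴ = 0.670·3120/(0.26·4·5.67×10⁻⁸) = 3.545×10¹⁰ K⁴.
T = (3.545×10¹⁰)^(1/4).

T ≈ 434 K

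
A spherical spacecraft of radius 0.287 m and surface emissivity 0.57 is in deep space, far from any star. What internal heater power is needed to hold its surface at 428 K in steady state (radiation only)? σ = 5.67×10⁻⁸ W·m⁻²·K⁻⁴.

P = εσ·4πr²·T⁴.
4πr² = 1.035 m²; T⁴ = 3.356×10¹⁰ K⁴.
P = 0.57·5.67×10⁻⁸·1.035·3.356×10¹⁰.

P ≈ 1120 W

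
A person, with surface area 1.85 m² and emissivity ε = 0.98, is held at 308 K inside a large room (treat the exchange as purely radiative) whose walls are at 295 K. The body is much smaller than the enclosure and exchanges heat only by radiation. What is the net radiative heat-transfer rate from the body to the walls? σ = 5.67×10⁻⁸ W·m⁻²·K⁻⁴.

For a small grey body in a large enclosure: P_net = εσA(T_body⁴ − T_wall⁴).
A = 1.85 m²; T_body⁴ − T_wall⁴ = 8.999×10⁹ − 7.573×10⁹ = 1.426×10⁹ K⁴.
|P_net| = 0.98·5.67×10⁻⁸·1.850·1.426×10⁹.

P_net ≈ 147 W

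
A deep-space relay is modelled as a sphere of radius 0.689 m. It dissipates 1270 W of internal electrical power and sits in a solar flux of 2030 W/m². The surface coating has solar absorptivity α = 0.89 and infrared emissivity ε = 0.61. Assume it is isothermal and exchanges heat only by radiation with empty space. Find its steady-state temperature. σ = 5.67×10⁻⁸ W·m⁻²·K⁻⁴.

T ≈ 372 K

At steady state, absorbed solar power + internal power = radiated power.
Absorbed: α·S·A_cross = 0.89·2030·1.491 = 2694 W (cross-section πr²).
Total input = 2694 + 1270 = 3964 W.
Radiated: εσ·A_surf·T⁴ with A_surf = 4πr² = 5.966 m².
T⁴ = 3964/(0.61·5.67×10⁻⁸·5.966) = 1.921×10¹⁰ K⁴.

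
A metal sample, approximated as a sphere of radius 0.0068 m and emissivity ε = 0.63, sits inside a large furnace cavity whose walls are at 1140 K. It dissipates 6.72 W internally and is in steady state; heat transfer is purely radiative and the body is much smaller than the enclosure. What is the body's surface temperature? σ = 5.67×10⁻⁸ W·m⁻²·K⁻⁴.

For a small grey body in a large enclosure, net radiated power = εσA(T⁴ − T_w⁴).
Steady state: P = εσA(T⁴ − T_w⁴) with A = 4πr² = 5.811×10⁻⁴ m².
T⁴ = P/(εσA) + T_w⁴ = 6.72/(0.63·5.67×10⁻⁸·5.811×10⁻⁴) + (1140)⁴
    = 3.238×10¹¹ + 1.689×10¹² = 2.013×10¹² K⁴.

T ≈ 1190 K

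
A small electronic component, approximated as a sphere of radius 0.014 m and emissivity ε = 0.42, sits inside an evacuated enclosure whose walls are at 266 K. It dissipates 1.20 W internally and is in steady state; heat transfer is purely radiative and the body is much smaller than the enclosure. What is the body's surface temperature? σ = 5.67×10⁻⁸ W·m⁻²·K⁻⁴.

For a small grey body in a large enclosure, net radiated power = εσA(T⁴ − T_w⁴).
Steady state: P = εσA(T⁴ − T_w⁴) with A = 4πr² = 0.002463 m².
T⁴ = P/(εσA) + T_w⁴ = 1.20/(0.42·5.67×10⁻⁸·0.002463) + (266)⁴
    = 2.046×10¹⁰ + 5.006×10⁹ = 2.547×10¹⁰ K⁴.

T ≈ 399 K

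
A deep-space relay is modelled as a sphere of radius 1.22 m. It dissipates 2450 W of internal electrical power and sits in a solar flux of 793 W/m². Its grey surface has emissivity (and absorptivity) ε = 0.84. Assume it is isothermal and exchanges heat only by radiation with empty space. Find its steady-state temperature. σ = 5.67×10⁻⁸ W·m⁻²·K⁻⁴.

T ≈ 281 K

At steady state, absorbed solar power + internal power = radiated power.
Absorbed: α·S·A_cross = 0.84·793·4.676 = 3115 W (cross-section πr²).
Total input = 3115 + 2450 = 5565 W.
Radiated: εσ·A_surf·T⁴ with A_surf = 4πr² = 18.70 m².
T⁴ = 5565/(0.84·5.67×10⁻⁸·18.70) = 6.247×10⁹ K⁴.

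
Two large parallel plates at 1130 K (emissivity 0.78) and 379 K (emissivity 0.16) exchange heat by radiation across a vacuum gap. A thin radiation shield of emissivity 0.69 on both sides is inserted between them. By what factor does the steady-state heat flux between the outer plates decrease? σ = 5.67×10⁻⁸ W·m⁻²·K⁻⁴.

Without shield: q₀ = σΔ(T⁴)/(1/ε₁+1/ε₂−1) with denominator 6.532.
With shield the two gaps are in series; the resistances add: (1/ε₁+1/ε_s−1)+(1/ε_s+1/ε₂−1) = 1.731+6.699 = 8.431.
Heat-flux ratio q₀/q = 8.431/6.532.

factor ≈ 1.29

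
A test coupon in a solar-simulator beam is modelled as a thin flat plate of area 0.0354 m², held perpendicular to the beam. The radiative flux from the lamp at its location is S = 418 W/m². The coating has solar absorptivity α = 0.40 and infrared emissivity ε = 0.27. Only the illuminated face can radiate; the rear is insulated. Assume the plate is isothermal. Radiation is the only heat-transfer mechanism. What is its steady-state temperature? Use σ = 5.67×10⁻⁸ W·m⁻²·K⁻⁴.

T ≈ 323 K

At equilibrium, absorbed power = emitted power.
Absorbing cross-section = A = 0.03540 m²; emitting surface = A = 0.03540 m² (ratio 1).
αS·A_cross = εσ·A_surf·T⁴  ⇒  T⁴ = αS/(ε·1σ).
T⁴ = 0.400·418/(0.27·1·5.67×10⁻⁸) = 1.092×10¹⁰ K⁴.
T = (1.092×10¹⁰)^(1/4).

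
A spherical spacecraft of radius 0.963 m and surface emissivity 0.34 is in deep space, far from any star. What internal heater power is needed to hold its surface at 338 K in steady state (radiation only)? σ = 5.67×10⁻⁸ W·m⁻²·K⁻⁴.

P = εσ·4πr²·T⁴.
4πr² = 11.65 m²; T⁴ = 1.305×10¹⁰ K⁴.
P = 0.34·5.67×10⁻⁸·11.65·1.305×10¹⁰.

P ≈ 2930 W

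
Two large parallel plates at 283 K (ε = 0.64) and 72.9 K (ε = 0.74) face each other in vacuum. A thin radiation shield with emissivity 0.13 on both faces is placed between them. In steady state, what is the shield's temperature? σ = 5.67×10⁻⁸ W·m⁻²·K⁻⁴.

In steady state the net flux on the hot side equals that on the cold side.
σ(T₁⁴−T_s⁴)/D₁ = σ(T_s⁴−T₂⁴)/D₂, with D₁ = 1/ε₁+1/ε_s−1 = 8.255, D₂ = 1/ε_s+1/ε₂−1 = 8.044.
Solve for T_s⁴: T_s⁴ = (D₂·T₁⁴ + D₁·T₂⁴)/(D₁+D₂) = 3.180×10⁹ K⁴.

T_s ≈ 237 K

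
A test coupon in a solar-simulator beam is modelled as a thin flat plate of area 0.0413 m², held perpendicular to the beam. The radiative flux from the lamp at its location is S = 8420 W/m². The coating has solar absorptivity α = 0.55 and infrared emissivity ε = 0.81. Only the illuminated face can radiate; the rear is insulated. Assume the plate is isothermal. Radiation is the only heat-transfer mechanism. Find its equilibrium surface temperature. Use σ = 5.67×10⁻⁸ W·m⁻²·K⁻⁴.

At equilibrium, absorbed power = emitted power.
Absorbing cross-section = A = 0.04130 m²; emitting surface = A = 0.04130 m² (ratio 1).
αS·A_cross = εσ·A_surf·T⁴  ⇒  T⁴ = αS/(ε·1σ).
T⁴ = 0.550·8420/(0.81·1·5.67×10⁻⁸) = 1.008×10¹¹ K⁴.
T = (1.008×10¹¹)^(1/4).

T ≈ 564 K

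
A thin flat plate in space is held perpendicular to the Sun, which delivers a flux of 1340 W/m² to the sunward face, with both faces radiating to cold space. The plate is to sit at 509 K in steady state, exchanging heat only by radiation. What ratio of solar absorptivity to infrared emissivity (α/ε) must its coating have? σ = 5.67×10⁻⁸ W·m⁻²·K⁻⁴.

Balance: αS·A = εσ·2A·T⁴ ⇒ α/ε = 2σT⁴/S.
α/ε = 2·5.67×10⁻⁸·(509)⁴/1340 = 2·5.67×10⁻⁸·6.712×10¹⁰/1340.

α/ε ≈ 5.68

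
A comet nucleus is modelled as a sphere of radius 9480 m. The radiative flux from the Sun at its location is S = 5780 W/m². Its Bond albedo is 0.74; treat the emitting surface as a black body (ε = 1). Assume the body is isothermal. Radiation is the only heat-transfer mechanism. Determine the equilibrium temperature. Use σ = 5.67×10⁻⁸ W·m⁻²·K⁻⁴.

T ≈ 285 K

At equilibrium, absorbed power = emitted power.
Absorbing cross-section = πr² = 2.823×10⁸ m²; emitting surface = 4πr² = 1.129×10⁹ m² (ratio 4).
(1−a)S·A_cross = εσ·A_surf·T⁴  ⇒  T⁴ = (1−a)S/(4σ).
T⁴ = 0.260·5780/(4·5.67×10⁻⁸) = 6.626×10⁹ K⁴.
T = (6.626×10⁹)^(1/4).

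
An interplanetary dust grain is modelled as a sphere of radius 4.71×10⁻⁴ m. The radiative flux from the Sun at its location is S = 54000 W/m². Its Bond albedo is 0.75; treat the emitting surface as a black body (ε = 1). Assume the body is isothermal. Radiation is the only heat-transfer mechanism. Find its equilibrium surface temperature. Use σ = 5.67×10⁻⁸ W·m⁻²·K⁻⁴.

At equilibrium, absorbed power = emitted power.
Absorbing cross-section = πr² = 6.969×10⁻⁷ m²; emitting surface = 4πr² = 2.788×10⁻⁶ m² (ratio 4).
(1−a)S·A_cross = εσ·A_surf·T⁴  ⇒  T⁴ = (1−a)S/(4σ).
T⁴ = 0.250·54000/(4·5.67×10⁻⁸) = 5.952×10¹⁰ K⁴.
T = (5.952×10¹⁰)^(1/4).

T ≈ 494 K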